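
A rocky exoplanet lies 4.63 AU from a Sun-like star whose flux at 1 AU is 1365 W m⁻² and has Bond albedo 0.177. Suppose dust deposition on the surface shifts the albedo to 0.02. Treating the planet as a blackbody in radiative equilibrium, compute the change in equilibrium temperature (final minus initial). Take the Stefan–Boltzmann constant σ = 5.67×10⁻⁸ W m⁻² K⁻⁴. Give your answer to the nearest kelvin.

6 K

By the inverse-square law, S = 1365/4.63² = 63.68 W m⁻².
With α = 0.177, T₁ = 123.3 K.
With α = 0.02, T₂ = 128.8 K.
Change: 128.8 − 123.3 = 5.501 K.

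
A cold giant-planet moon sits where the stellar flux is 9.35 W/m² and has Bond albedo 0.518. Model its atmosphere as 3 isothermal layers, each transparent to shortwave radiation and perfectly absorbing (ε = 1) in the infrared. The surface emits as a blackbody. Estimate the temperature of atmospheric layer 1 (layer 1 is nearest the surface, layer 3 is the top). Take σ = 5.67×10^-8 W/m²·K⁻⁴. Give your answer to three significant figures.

87.9 kelvin

Top-of-atmosphere balance: σT_e⁴ = S(1−α)/4 = 1.127 W/m² → T_e = 66.77 K.
Each opaque layer satisfies 2T_j⁴ = T_{j−1}⁴ + T_{j+1}⁴, giving T_k⁴ = (N+1−k)T_e⁴.
T_1 = (3)^(1/4)·66.77 = 87.87 K.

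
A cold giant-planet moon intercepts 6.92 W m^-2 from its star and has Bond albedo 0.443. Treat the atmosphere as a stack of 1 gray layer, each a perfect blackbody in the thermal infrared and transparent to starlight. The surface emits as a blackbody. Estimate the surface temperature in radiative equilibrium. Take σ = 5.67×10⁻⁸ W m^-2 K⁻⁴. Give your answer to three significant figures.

Top-of-atmosphere balance: σT_e⁴ = S(1−α)/4 = 0.9636 W m^-2 → T_e = 64.21 K.
For an N-layer opaque stack, T_s⁴ = (N+1)T_e⁴, hence T_s = (2)^(1/4)×64.21 K = 76.35 K.

76.4 K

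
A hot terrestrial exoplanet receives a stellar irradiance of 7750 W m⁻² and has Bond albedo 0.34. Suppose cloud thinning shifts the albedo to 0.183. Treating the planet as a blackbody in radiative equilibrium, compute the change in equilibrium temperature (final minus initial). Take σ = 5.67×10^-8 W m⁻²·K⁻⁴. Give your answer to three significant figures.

21.2 K

Initial: T₁ = [S(1−0.34)/(4σ)]^(1/4) = 387.5 K.
Final:   T₂ = [S(1−0.183)/(4σ)]^(1/4) = 408.8 K.
Change: 408.8 − 387.5 = 21.24 K.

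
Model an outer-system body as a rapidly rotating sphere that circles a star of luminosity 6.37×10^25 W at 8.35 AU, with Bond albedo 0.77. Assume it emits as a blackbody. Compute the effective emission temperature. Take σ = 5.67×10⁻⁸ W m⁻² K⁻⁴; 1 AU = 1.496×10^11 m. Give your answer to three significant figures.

Orbital distance: d = 8.35 AU = 1.249×10^12 m.
Flux at the orbit: S = L/(4πd²) = 6.37×10^25/(4π·(1.25×10^12)²) = 3.249 W m⁻².
Absorbed flux (global mean): S(1−α)/4 = 3.249·0.23/4 = 0.1868 W m⁻².
Set σT⁴ = 0.1868 → T = (0.1868/σ)^(1/4) = 42.60 K.

42.6 K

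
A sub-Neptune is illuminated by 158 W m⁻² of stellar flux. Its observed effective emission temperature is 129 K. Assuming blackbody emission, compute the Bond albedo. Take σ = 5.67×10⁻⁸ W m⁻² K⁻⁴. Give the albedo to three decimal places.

Energy balance: S(1−α)/4 = σT⁴, so 1−α = 4σT⁴/S.
σT⁴ = 15.70 W m⁻², so 4σT⁴ = 62.81 W m⁻².
Hence α = 1 − 62.81/158.0 = 0.6025.

0.602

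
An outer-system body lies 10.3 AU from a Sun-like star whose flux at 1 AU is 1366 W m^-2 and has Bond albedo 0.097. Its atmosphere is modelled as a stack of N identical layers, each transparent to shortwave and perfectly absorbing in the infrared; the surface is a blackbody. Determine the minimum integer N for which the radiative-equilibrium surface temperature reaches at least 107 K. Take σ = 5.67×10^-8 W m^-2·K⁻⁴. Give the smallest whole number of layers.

2

Flux at the orbit: S = 1366/(10.3)² = 12.88 W m^-2.
Top-of-atmosphere balance: σT_e⁴ = S(1−α)/4 = 2.907 W m^-2 → T_e = 84.62 K.
Need (N+1)T_e⁴ ≥ T_s⁴, i.e. N+1 ≥ (107/84.62)⁴ = 2.557.
So N ≥ 1.557; the smallest integer is N = 2.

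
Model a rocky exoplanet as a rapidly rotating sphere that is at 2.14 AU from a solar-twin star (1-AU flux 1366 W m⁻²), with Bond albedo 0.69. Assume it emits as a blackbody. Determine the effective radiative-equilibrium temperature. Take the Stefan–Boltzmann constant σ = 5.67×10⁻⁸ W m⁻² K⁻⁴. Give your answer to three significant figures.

142 kelvin

Flux at the orbit: S = 1366/(2.14)² = 298.3 W m⁻².
Averaging over the sphere, the absorbed flux is S(1−α)/4 = 23.12 W m⁻².
Balancing against σT⁴: T = (23.12/5.67×10⁻⁸)^(1/4) = 142.1 K.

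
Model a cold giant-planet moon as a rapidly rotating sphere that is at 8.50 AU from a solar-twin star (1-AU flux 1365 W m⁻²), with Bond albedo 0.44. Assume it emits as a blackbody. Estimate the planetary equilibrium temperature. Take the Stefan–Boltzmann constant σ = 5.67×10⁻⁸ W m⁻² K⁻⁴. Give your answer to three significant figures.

82.6 K

Flux at the orbit: S = 1365/(8.50)² = 18.89 W m⁻².
The planet absorbs (1−α)S over its disc πR² and re-emits over 4πR², so the mean absorbed flux is (1−0.44)·18.89/4 = 2.645 W m⁻².
Balancing against σT⁴: T = (2.645/5.67×10⁻⁸)^(1/4) = 82.64 K.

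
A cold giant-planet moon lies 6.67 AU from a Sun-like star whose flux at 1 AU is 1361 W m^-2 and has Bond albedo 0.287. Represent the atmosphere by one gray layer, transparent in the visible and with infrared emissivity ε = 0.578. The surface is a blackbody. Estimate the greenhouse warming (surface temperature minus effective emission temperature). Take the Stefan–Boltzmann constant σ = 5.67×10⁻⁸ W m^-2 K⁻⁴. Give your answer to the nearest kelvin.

Flux at the orbit: S = 1361/(6.67)² = 30.59 W m^-2.
Effective emission temperature (TOA balance): σT_e⁴ = S(1−α)/4 = 5.453 W m^-2 → T_e = 99.03 K.
The surface balance (absorbed SW + ε·downward IR = σT_s⁴) with T_a⁴ = T_s⁴/2 reduces to T_s = T_e·[2/(2−ε)]^¼ = 107.8 K.
The atmosphere warms the surface by 8.815 K.

9 K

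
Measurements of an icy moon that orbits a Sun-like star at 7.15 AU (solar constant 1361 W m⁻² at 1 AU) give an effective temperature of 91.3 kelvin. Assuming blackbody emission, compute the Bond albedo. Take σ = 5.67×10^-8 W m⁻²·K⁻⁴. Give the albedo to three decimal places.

0.408

Irradiance scales as 1/d², so S = 1361 W m⁻² × (1/7.15)² = 26.62 W m⁻².
Rearranging the radiative balance, α = 1 − 4σT⁴/S.
σT⁴ = 3.940 W m⁻², so 4σT⁴ = 15.76 W m⁻².
Hence α = 1 − 15.76/26.62 = 0.4081.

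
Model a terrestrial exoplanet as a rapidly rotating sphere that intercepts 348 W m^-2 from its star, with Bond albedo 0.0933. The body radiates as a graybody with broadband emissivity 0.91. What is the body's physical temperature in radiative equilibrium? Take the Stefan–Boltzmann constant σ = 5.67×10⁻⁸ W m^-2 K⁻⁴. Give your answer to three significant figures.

Absorbed flux (global mean): S(1−α)/4 = 348.0·0.907/4 = 78.88 W m^-2.
Equating to εσT⁴ with ε = 0.91: T = (78.88/0.91σ)^(1/4) = 197.7 K.

198 kelvin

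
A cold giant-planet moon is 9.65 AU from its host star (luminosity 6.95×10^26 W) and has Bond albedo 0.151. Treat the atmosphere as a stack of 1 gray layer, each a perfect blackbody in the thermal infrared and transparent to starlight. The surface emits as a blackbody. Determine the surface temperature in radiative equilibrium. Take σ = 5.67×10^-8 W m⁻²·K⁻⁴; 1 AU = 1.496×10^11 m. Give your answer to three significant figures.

119 K

Orbital distance: d = 9.65 AU = 1.444×10^12 m.
Spreading L over a sphere of radius d: S = 6.95×10^26/(4π·1.44×10^12²) = 26.54 W m⁻².
The effective emission temperature is T_e = [S(1−α)/(4σ)]^¼ = 99.83 K.
For an N-layer opaque stack, T_s⁴ = (N+1)T_e⁴, hence T_s = (2)^(1/4)×99.83 K = 118.7 K.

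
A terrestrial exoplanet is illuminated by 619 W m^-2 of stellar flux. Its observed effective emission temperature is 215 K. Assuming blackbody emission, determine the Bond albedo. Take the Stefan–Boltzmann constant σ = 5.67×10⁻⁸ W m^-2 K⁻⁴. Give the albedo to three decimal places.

0.217

From σT⁴ = S(1−α)/4 we invert for α: 1−α = 4σT⁴/S.
σT⁴ = 121.2 W m^-2, so 4σT⁴ = 484.6 W m^-2.
1−α = 484.6/619.0 = 0.7829, so α = 0.2171.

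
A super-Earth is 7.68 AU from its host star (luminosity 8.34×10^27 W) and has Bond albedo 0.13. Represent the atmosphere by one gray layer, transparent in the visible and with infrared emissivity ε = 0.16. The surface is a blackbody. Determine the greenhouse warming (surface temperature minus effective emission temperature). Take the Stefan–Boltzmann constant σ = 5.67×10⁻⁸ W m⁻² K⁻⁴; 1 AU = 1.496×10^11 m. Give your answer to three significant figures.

Orbital distance: d = 7.68 AU = 1.149×10^12 m.
S = L/(4πd²) = 502.8 W m⁻².
At the top of the atmosphere, σT_e⁴ = S(1−α)/4 = 109.4 W m⁻², giving T_e = 209.6 K.
For a single slab of emissivity ε, T_s⁴ = 2T_e⁴/(2−ε); thus T_s = 209.6·(1.087)^(1/4) = 214.0 K.
Greenhouse warming: T_s − T_e = 4.414 K.

4.41 kelvin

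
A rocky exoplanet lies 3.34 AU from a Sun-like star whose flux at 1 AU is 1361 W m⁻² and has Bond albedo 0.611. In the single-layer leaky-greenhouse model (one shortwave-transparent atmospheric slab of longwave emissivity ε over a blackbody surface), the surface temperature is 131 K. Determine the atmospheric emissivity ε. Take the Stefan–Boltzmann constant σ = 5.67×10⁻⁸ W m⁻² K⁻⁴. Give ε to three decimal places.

0.579

Irradiance scales as 1/d², so S = 1361 W m⁻² × (1/3.34)² = 122.0 W m⁻².
First, T_e = [122.0·(1−0.611)/(4σ)]^(1/4) = 120.3 K.
Since (2−ε)/2 = (T_e/T_s)⁴ = 0.7105, ε = 0.5789.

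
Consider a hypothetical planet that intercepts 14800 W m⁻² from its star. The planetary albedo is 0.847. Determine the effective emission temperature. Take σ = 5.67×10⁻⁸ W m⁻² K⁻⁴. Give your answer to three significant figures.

The planet absorbs (1−α)S over its disc πR² and re-emits over 4πR², so the mean absorbed flux is (1−0.847)·14800/4 = 566.1 W m⁻².
In equilibrium σT⁴ equals this, so T = 316.1 K.

316 K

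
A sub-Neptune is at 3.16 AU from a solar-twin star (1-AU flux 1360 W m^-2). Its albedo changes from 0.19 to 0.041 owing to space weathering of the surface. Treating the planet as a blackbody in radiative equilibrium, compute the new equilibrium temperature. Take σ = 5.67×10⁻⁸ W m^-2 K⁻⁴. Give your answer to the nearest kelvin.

Flux at the orbit: S = 1360/(3.16)² = 136.2 W m^-2.
New equilibrium: T₂ = [(1−0.041)·136.2/(4σ)]^(1/4) = 154.9 K.

155 kelvin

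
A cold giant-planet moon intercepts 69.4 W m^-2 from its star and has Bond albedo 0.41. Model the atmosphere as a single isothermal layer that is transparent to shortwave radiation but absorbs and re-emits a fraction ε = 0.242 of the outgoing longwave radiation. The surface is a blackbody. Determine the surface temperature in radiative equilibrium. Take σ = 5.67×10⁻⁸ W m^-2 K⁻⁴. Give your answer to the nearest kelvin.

120 kelvin

At the top of the atmosphere, σT_e⁴ = S(1−α)/4 = 10.24 W m^-2, giving T_e = 115.9 K.
Surface balance with a leaky layer gives σT_s⁴ = σT_e⁴·2/(2−ε), so T_s = T_e·[2/(2−0.242)]^(1/4) = 119.7 K.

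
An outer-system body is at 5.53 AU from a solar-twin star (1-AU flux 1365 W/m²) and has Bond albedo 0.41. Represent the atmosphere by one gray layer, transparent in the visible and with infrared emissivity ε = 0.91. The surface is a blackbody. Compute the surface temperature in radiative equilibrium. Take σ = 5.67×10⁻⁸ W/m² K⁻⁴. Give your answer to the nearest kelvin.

121 K

By the inverse-square law, S = 1365/5.53² = 44.64 W/m².
At the top of the atmosphere, σT_e⁴ = S(1−α)/4 = 6.584 W/m², giving T_e = 103.8 K.
Surface balance with a leaky layer gives σT_s⁴ = σT_e⁴·2/(2−ε), so T_s = T_e·[2/(2−0.91)]^(1/4) = 120.8 K.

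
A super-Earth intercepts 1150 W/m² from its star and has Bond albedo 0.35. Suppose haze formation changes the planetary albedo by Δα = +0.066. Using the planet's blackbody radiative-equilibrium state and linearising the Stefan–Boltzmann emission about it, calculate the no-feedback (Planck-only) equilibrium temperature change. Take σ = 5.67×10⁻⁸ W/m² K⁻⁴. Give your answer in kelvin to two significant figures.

-6.1 kelvin

Unperturbed T_e = [1150·(1−0.35)/(4σ)]^¼ = 239.6 K.
ΔF = −(S/4)Δα = −(1150/4)×(+0.066) = -18.98 W/m².
Linearising σT⁴ gives d(σT⁴)/dT = 4σT_e³ = 3.120 W/m² per K.
ΔT₀ = ΔF/λ_P = -18.98/3.120 = -6.08 K.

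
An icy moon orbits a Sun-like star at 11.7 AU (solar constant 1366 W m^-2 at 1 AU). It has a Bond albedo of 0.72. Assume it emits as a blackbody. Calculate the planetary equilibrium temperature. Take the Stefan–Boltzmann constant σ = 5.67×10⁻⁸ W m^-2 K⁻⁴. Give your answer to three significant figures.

59.2 K

By the inverse-square law, S = 1366/11.7² = 9.979 W m^-2.
Absorbed flux (global mean): S(1−α)/4 = 9.979·0.28/4 = 0.6985 W m^-2.
Balancing against σT⁴: T = (0.6985/5.67×10⁻⁸)^(1/4) = 59.24 K.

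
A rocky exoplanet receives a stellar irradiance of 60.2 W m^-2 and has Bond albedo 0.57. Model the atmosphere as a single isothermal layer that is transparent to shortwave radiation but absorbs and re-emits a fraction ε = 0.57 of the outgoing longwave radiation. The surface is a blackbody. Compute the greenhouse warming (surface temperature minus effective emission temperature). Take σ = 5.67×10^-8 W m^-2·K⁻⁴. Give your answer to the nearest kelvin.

The planet radiates to space at T_e = [S(1−α)/(4σ)]^(1/4) = 103.4 K.
Surface balance with a leaky layer gives σT_s⁴ = σT_e⁴·2/(2−ε), so T_s = T_e·[2/(2−0.57)]^(1/4) = 112.4 K.
Greenhouse warming: T_s − T_e = 9.043 K.

9 kelvin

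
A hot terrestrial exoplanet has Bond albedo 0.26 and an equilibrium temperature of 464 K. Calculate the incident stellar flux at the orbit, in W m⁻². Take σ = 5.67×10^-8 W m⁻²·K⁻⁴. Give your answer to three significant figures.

From S(1−α)/4 = σT⁴: S = 4σT⁴/(1−α).
The emitted flux is σT⁴ = 2628 W m⁻².
S = 4·2628/0.74 = 14210 W m⁻².

14200 W m⁻²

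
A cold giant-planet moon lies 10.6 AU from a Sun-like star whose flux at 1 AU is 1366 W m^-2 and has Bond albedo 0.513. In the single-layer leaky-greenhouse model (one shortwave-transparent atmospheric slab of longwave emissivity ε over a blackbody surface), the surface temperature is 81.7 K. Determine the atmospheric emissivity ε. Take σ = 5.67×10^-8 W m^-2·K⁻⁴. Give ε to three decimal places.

Flux at the orbit: S = 1366/(10.6)² = 12.16 W m^-2.
TOA balance gives T_e = 71.48 K.
T_s⁴ = T_e⁴·2/(2−ε) → ε = 2 − 2(T_e/T_s)⁴ = 2 − 2·(71.48/81.7)⁴ = 0.8282.

0.828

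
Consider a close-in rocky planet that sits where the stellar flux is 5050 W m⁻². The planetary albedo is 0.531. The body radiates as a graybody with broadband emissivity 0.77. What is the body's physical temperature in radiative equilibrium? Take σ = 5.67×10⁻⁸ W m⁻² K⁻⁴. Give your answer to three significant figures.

Averaging over the sphere, the absorbed flux is S(1−α)/4 = 592.1 W m⁻².
Equating to εσT⁴ with ε = 0.77: T = (592.1/0.77σ)^(1/4) = 341.3 K.

341 K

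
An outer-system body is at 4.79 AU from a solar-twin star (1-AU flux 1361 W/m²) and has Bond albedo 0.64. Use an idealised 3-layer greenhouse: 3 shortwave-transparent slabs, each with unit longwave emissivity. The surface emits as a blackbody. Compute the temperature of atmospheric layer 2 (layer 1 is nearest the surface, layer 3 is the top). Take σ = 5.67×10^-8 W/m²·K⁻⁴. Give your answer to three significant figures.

117 kelvin

Flux at the orbit: S = 1361/(4.79)² = 59.32 W/m².
OLR = S(1−α)/4 = 5.339 W/m²; the top layer radiates at T_e = 98.51 K.
The net upward flux σT_e⁴ is constant between every pair of levels, so T_k⁴ = (N+1−k)T_e⁴.
T_2 = (2)^(1/4)·98.51 = 117.1 K.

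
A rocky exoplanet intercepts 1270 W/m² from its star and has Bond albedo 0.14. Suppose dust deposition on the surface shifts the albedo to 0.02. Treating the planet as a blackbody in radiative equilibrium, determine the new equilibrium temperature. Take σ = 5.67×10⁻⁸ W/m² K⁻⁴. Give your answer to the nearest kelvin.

New equilibrium: T₂ = [(1−0.02)·1270/(4σ)]^(1/4) = 272.2 K.

272 K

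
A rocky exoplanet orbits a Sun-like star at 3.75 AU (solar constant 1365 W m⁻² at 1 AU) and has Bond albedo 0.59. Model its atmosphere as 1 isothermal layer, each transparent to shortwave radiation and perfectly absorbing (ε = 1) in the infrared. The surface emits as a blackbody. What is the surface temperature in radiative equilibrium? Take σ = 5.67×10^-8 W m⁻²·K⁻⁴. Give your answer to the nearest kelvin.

By the inverse-square law, S = 1365/3.75² = 97.07 W m⁻².
Top-of-atmosphere balance: σT_e⁴ = S(1−α)/4 = 9.949 W m⁻² → T_e = 115.1 K.
For an N-layer opaque stack, T_s⁴ = (N+1)T_e⁴, hence T_s = (2)^(1/4)×115.1 K = 136.9 K.

137 K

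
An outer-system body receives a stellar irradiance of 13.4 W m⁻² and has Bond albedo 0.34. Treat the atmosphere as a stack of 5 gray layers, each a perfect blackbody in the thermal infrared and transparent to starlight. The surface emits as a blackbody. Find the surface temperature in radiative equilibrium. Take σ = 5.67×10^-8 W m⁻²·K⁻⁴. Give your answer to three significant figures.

Top-of-atmosphere balance: σT_e⁴ = S(1−α)/4 = 2.211 W m⁻² → T_e = 79.02 K.
Layer-by-layer balance gives σT_s⁴ = (N+1)σT_e⁴, so T_s = 6^¼·79.02 = 123.7 K.

124 K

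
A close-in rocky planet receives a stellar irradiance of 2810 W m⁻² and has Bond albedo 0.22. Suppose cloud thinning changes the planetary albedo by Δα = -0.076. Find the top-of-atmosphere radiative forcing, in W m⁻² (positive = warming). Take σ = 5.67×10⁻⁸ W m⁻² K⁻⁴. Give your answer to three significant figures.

ΔF = −(S/4)Δα = −(2810/4)×(-0.076) = 53.39 W m⁻².

53.4 W m⁻²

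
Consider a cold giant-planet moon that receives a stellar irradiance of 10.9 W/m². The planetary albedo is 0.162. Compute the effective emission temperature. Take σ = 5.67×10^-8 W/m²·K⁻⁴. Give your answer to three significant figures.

79.7 kelvin

Averaging over the sphere, the absorbed flux is S(1−α)/4 = 2.284 W/m².
Set σT⁴ = 2.284 → T = (2.284/σ)^(1/4) = 79.66 K.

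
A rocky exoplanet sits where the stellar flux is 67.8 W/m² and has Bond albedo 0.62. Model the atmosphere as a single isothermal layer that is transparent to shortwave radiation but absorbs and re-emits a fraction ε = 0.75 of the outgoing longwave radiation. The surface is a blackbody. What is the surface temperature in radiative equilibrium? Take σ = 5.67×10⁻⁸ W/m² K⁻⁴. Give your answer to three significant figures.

At the top of the atmosphere, σT_e⁴ = S(1−α)/4 = 6.441 W/m², giving T_e = 103.2 K.
Surface balance with a leaky layer gives σT_s⁴ = σT_e⁴·2/(2−ε), so T_s = T_e·[2/(2−0.75)]^(1/4) = 116.1 K.

116 kelvin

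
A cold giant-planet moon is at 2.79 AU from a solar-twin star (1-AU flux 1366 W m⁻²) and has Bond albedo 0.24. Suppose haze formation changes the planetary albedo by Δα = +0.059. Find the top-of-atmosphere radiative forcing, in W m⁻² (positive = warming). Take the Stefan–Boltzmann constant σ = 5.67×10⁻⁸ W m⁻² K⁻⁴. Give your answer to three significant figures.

Irradiance scales as 1/d², so S = 1366 W m⁻² × (1/2.79)² = 175.5 W m⁻².
ΔF = −(S/4)Δα = −(175.5/4)×(+0.059) = -2.588 W m⁻².

-2.59 W m⁻²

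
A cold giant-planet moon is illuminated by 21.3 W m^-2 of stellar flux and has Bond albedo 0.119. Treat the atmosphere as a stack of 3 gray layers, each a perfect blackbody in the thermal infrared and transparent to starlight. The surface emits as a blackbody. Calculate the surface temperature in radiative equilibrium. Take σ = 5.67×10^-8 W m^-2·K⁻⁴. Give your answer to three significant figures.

The effective emission temperature is T_e = [S(1−α)/(4σ)]^¼ = 95.37 K.
For an N-layer opaque stack, T_s⁴ = (N+1)T_e⁴, hence T_s = (4)^(1/4)×95.37 K = 134.9 K.

135 K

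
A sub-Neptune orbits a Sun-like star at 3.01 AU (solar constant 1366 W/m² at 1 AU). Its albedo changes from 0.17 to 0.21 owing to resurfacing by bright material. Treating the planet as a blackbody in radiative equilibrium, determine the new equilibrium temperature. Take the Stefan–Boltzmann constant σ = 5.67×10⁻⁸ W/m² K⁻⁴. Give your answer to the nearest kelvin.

By the inverse-square law, S = 1366/3.01² = 150.8 W/m².
New equilibrium: T₂ = [(1−0.21)·150.8/(4σ)]^(1/4) = 151.4 K.

151 kelvin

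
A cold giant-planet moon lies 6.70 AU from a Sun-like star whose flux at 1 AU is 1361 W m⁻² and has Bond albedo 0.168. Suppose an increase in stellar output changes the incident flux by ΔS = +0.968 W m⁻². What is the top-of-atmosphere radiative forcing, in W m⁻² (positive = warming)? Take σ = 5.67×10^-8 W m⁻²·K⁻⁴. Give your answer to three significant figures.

0.201 W m⁻²

Flux at the orbit: S = 1361/(6.70)² = 30.32 W m⁻².
TOA radiative forcing: ΔF = (1−α)ΔS/4 = 0.832·(+0.968)/4 = 0.2013 W m⁻².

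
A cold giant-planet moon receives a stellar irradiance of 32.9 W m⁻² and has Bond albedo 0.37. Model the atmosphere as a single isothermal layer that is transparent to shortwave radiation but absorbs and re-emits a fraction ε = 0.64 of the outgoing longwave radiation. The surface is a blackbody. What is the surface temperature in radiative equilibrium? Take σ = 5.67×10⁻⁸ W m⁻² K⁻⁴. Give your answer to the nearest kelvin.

108 K

The planet radiates to space at T_e = [S(1−α)/(4σ)]^(1/4) = 97.77 K.
Surface balance with a leaky layer gives σT_s⁴ = σT_e⁴·2/(2−ε), so T_s = T_e·[2/(2−0.64)]^(1/4) = 107.7 K.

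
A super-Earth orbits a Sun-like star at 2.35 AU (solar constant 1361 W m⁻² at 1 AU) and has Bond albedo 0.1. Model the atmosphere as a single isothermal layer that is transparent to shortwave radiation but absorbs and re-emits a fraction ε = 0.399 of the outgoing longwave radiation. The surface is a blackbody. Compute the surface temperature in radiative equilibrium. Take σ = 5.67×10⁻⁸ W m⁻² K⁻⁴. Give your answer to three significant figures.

By the inverse-square law, S = 1361/2.35² = 246.4 W m⁻².
Effective emission temperature (TOA balance): σT_e⁴ = S(1−α)/4 = 55.45 W m⁻² → T_e = 176.8 K.
For a single slab of emissivity ε, T_s⁴ = 2T_e⁴/(2−ε); thus T_s = 176.8·(1.249)^(1/4) = 187.0 K.

187 kelvin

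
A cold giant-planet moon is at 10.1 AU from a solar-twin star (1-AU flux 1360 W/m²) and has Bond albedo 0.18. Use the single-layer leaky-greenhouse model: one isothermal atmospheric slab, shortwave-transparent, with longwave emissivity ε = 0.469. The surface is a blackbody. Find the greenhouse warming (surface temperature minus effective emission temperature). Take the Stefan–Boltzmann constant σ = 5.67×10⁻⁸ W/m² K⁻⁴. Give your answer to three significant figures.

5.76 kelvin

Flux at the orbit: S = 1360/(10.1)² = 13.33 W/m².
Effective emission temperature (TOA balance): σT_e⁴ = S(1−α)/4 = 2.733 W/m² → T_e = 83.32 K.
Surface balance with a leaky layer gives σT_s⁴ = σT_e⁴·2/(2−ε), so T_s = T_e·[2/(2−0.469)]^(1/4) = 89.08 K.
T_s − T_e = 89.08 − 83.32 = 5.757 K.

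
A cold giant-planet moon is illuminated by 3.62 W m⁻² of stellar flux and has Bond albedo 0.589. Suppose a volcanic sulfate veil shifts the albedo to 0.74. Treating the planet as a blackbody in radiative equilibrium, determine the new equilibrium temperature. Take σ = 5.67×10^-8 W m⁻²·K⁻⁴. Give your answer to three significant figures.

New equilibrium: T₂ = [(1−0.74)·3.620/(4σ)]^(1/4) = 45.13 K.

45.1 kelvin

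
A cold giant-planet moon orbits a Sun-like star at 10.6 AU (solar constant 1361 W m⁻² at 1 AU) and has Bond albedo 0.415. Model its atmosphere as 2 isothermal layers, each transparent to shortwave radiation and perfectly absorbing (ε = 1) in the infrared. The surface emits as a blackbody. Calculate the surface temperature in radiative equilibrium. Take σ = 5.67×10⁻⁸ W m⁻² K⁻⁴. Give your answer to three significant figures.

98.4 kelvin

Flux at the orbit: S = 1361/(10.6)² = 12.11 W m⁻².
OLR = S(1−α)/4 = 1.772 W m⁻²; the top layer radiates at T_e = 74.76 K.
With N = 2 opaque layers, T_s = (N+1)^(1/4)·T_e = 3^(1/4)·74.76 = 98.39 K.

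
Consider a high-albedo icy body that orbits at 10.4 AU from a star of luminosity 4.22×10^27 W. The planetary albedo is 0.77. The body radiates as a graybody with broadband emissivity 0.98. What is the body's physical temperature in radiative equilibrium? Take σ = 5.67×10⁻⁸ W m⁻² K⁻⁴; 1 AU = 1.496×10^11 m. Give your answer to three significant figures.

109 kelvin

Orbital distance: d = 10.4 AU = 1.556×10^12 m.
S = L/(4πd²) = 138.7 W m⁻².
Averaging over the sphere, the absorbed flux is S(1−α)/4 = 7.977 W m⁻².
Radiative balance εσT⁴ = 7.977 gives T = [7.977/(0.98·σ)]^(1/4) = 109.5 K.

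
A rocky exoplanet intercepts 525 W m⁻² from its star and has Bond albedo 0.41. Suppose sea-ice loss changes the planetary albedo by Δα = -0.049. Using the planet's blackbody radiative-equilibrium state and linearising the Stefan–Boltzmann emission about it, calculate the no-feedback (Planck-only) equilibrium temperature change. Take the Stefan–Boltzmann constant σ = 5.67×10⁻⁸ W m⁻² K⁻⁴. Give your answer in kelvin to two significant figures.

The baseline emission temperature is T_e = 192.2 K.
ΔF = −(S/4)Δα = −(525.0/4)×(-0.049) = 6.431 W m⁻².
The Planck feedback parameter is 4σT_e³ = 1.611 W m⁻²/K.
So ΔT₀ = 6.431/1.611 = 3.99 K.

4.0 kelvin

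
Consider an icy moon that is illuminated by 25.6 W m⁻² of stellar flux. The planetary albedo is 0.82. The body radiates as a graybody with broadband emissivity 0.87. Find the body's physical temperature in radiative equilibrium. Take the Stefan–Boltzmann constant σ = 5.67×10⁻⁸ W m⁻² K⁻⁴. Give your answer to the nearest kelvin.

70 kelvin

Absorbed flux (global mean): S(1−α)/4 = 25.60·0.18/4 = 1.152 W m⁻².
Radiative balance εσT⁴ = 1.152 gives T = [1.152/(0.87·σ)]^(1/4) = 69.52 K.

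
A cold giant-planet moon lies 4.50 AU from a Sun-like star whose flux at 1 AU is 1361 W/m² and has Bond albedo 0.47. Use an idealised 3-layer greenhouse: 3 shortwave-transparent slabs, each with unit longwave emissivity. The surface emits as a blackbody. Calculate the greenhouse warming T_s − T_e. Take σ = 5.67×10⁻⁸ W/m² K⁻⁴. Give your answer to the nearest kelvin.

46 K

Flux at the orbit: S = 1361/(4.50)² = 67.21 W/m².
Top-of-atmosphere balance: σT_e⁴ = S(1−α)/4 = 8.905 W/m² → T_e = 111.9 K.
Surface: T_s = (4)^¼·T_e = 158.3 K.
Warming: T_s − T_e = 46.37 K.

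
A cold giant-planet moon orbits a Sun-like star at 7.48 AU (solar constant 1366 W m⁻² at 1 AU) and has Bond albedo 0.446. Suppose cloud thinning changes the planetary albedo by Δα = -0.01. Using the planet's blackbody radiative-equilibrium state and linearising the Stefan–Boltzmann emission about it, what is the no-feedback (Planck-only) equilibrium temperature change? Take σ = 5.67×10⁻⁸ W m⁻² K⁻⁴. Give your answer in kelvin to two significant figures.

By the inverse-square law, S = 1366/7.48² = 24.41 W m⁻².
The baseline emission temperature is T_e = 87.88 K.
ΔF = −(S/4)Δα = −(24.41/4)×(-0.01) = 0.06104 W m⁻².
Linearising σT⁴ gives d(σT⁴)/dT = 4σT_e³ = 0.1539 W m⁻² per K.
ΔT₀ = ΔF/λ_P = 0.06104/0.1539 = 0.397 K.

0.40 kelvin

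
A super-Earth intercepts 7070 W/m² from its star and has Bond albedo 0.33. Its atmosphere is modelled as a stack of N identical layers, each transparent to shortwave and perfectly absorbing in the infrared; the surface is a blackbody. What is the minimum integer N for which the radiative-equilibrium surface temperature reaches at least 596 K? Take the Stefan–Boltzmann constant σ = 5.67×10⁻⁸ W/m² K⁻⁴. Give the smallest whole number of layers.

OLR = S(1−α)/4 = 1184 W/m²; the top layer radiates at T_e = 380.2 K.
Since T_s⁴ = (N+1)T_e⁴, we need N ≥ (T_s/T_e)⁴ − 1 = 5.041.
The minimum whole number is N = 6.

6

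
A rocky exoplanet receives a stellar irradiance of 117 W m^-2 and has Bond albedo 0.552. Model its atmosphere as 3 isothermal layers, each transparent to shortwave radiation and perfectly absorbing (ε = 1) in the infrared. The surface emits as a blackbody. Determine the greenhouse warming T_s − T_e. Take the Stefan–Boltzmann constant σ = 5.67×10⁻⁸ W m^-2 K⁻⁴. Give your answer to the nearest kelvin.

The effective emission temperature is T_e = [S(1−α)/(4σ)]^¼ = 123.3 K.
Surface: T_s = (4)^¼·T_e = 174.4 K.
So the greenhouse effect raises the surface by 174.4 − 123.3 = 51.07 K.

51 K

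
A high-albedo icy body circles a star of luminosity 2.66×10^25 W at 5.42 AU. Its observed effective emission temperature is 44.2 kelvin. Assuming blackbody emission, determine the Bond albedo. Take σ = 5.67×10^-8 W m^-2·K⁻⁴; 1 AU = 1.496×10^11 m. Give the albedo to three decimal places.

0.731

d = 5.42 × 1.496×10^11 m = 8.108×10^11 m.
Flux at the orbit: S = L/(4πd²) = 2.66×10^25/(4π·(8.11×10^11)²) = 3.220 W m^-2.
From σT⁴ = S(1−α)/4 we invert for α: 1−α = 4σT⁴/S.
4σT⁴ = 4·5.67×10⁻⁸·(44.2)⁴ = 0.8656 W m^-2.
1−α = 0.8656/3.220 = 0.2689, so α = 0.7311.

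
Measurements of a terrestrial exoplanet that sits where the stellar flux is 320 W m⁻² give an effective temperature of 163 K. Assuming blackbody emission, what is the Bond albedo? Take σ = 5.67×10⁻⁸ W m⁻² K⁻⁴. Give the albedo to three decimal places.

From σT⁴ = S(1−α)/4 we invert for α: 1−α = 4σT⁴/S.
σT⁴ = 40.03 W m⁻², so 4σT⁴ = 160.1 W m⁻².
Hence α = 1 − 160.1/320.0 = 0.4997.

0.500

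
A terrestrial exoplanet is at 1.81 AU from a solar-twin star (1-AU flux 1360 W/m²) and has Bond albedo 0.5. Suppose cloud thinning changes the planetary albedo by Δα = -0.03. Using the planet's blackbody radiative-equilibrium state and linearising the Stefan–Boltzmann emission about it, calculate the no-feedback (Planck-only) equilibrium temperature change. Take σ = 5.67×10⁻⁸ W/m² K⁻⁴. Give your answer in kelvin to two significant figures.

Flux at the orbit: S = 1360/(1.81)² = 415.1 W/m².
Reference equilibrium: T_e = [S(1−α)/(4σ)]^(1/4) = 173.9 K.
TOA radiative forcing: ΔF = −S·Δα/4 = −415.1·(-0.03)/4 = 3.113 W/m².
The Planck feedback parameter is 4σT_e³ = 1.193 W/m²/K.
ΔT₀ = ΔF/λ_P = 3.113/1.193 = 2.61 K.

2.6 kelvin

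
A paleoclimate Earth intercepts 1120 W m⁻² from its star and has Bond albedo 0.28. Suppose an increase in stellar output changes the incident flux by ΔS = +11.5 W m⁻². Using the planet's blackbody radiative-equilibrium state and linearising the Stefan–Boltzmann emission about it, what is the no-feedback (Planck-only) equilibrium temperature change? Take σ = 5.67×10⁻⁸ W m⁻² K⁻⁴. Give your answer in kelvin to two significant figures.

Unperturbed T_e = [1120·(1−0.28)/(4σ)]^¼ = 244.2 K.
TOA radiative forcing: ΔF = (1−α)ΔS/4 = 0.72·(+11.5)/4 = 2.070 W m⁻².
The Planck feedback parameter is 4σT_e³ = 3.302 W m⁻²/K.
Hence the no-feedback warming is ΔF/(4σT_e³) = 0.627 K.

0.63 K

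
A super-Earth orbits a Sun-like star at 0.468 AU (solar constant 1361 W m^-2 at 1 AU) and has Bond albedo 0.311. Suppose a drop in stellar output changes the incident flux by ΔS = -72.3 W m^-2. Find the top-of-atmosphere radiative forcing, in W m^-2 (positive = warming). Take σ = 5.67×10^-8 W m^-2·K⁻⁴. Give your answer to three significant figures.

-12.5 W m^-2

By the inverse-square law, S = 1361/0.468² = 6214 W m^-2.
TOA radiative forcing: ΔF = (1−α)ΔS/4 = 0.689·(-72.3)/4 = -12.45 W m^-2.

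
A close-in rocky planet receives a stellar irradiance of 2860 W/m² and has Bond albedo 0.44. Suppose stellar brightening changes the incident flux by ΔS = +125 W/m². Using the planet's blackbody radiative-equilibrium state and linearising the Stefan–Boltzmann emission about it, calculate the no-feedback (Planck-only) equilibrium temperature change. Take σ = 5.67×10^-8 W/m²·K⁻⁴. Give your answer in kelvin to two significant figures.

Reference equilibrium: T_e = [S(1−α)/(4σ)]^(1/4) = 289.9 K.
TOA radiative forcing: ΔF = (1−α)ΔS/4 = 0.56·(+125)/4 = 17.50 W/m².
The Planck feedback parameter is 4σT_e³ = 5.525 W/m²/K.
So ΔT₀ = 17.50/5.525 = 3.17 K.

3.2 K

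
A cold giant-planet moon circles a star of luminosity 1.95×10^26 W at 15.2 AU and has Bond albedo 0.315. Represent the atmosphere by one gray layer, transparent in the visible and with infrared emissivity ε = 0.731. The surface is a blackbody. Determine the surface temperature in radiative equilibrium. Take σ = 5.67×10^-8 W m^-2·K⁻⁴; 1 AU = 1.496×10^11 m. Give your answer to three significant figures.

d = 15.2 × 1.496×10^11 m = 2.274×10^12 m.
Flux at the orbit: S = L/(4πd²) = 1.95×10^26/(4π·(2.27×10^12)²) = 3.001 W m^-2.
Effective emission temperature (TOA balance): σT_e⁴ = S(1−α)/4 = 0.5139 W m^-2 → T_e = 54.87 K.
Surface balance with a leaky layer gives σT_s⁴ = σT_e⁴·2/(2−ε), so T_s = T_e·[2/(2−0.731)]^(1/4) = 61.48 K.

61.5 K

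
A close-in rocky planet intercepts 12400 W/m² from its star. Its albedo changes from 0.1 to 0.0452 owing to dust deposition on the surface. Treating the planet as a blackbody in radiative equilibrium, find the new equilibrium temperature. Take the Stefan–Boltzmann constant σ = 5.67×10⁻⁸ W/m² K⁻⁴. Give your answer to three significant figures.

New equilibrium: T₂ = [(1−0.0452)·12400/(4σ)]^(1/4) = 478.0 K.

478 K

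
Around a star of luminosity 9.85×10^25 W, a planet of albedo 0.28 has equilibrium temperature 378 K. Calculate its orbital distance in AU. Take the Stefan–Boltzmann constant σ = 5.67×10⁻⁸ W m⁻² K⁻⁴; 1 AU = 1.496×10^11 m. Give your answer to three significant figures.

0.233 AU

Required flux: S = 4σT⁴/(1−α) = 6431 W m⁻².
S = L/(4πd²) → d = √(L/4πS) = √(9.85×10^25/(4π·6431)) = 3.491×10^10 m = 0.2334 AU.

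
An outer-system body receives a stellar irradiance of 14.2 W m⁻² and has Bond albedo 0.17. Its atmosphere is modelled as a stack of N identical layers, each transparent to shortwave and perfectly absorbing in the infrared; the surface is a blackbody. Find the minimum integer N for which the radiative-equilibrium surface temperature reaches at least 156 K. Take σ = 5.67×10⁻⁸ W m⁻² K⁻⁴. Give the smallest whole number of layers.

11

Top-of-atmosphere balance: σT_e⁴ = S(1−α)/4 = 2.946 W m⁻² → T_e = 84.90 K.
Since T_s⁴ = (N+1)T_e⁴, we need N ≥ (T_s/T_e)⁴ − 1 = 10.397.
Rounding up, N = 11.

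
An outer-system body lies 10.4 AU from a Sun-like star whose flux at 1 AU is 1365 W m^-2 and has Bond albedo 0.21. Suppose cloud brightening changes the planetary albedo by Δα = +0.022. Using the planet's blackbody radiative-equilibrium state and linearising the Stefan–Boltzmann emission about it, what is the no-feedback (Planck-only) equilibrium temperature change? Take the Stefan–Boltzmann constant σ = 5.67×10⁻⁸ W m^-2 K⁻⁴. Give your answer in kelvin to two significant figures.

-0.57 K

Irradiance scales as 1/d², so S = 1365 W m^-2 × (1/10.4)² = 12.62 W m^-2.
Reference equilibrium: T_e = [S(1−α)/(4σ)]^(1/4) = 81.43 K.
TOA radiative forcing: ΔF = −S·Δα/4 = −12.62·(+0.022)/4 = -0.06941 W m^-2.
Linearising σT⁴ gives d(σT⁴)/dT = 4σT_e³ = 0.1224 W m^-2 per K.
So ΔT₀ = -0.06941/0.1224 = -0.567 K.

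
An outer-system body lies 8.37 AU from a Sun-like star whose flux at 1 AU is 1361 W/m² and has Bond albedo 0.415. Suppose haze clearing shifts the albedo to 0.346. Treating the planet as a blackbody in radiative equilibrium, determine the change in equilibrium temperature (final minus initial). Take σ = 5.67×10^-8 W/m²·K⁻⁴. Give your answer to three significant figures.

Irradiance scales as 1/d², so S = 1361 W/m² × (1/8.37)² = 19.43 W/m².
With α = 0.415, T₁ = 84.14 K.
Final:   T₂ = [S(1−0.346)/(4σ)]^(1/4) = 86.51 K.
ΔT = T₂ − T₁ = 2.378 K.

2.38 kelvin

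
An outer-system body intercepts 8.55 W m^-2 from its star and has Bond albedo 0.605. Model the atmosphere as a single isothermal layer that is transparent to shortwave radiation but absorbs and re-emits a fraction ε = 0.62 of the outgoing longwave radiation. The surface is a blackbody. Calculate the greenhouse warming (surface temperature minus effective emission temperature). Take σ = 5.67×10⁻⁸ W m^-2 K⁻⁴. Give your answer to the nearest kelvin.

The planet radiates to space at T_e = [S(1−α)/(4σ)]^(1/4) = 62.12 K.
The surface balance (absorbed SW + ε·downward IR = σT_s⁴) with T_a⁴ = T_s⁴/2 reduces to T_s = T_e·[2/(2−ε)]^¼ = 68.16 K.
T_s − T_e = 68.16 − 62.12 = 6.038 K.

6 kelvin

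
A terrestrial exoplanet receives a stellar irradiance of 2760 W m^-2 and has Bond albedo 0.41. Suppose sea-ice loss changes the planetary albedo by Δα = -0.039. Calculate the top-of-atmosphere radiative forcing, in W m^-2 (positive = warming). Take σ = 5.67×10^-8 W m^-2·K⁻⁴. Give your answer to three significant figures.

26.9 W m^-2

ΔF = −(S/4)Δα = −(2760/4)×(-0.039) = 26.91 W m^-2.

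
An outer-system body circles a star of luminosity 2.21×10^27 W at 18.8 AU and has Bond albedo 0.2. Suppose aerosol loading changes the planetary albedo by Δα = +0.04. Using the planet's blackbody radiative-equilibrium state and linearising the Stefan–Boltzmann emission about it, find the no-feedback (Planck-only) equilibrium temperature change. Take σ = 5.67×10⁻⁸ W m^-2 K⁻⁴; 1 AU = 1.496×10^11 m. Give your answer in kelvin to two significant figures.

d = 18.8 × 1.496×10^11 m = 2.812×10^12 m.
Flux at the orbit: S = L/(4πd²) = 2.21×10^27/(4π·(2.81×10^12)²) = 22.23 W m^-2.
The baseline emission temperature is T_e = 94.10 K.
ΔF = −(S/4)Δα = −(22.23/4)×(+0.04) = -0.2223 W m^-2.
Planck response: λ_P = 4σT_e³ = 4·5.67×10⁻⁸·(94.10)³ = 0.1890 W m^-2/K.
ΔT₀ = ΔF/λ_P = -0.2223/0.1890 = -1.18 K.

-1.2 K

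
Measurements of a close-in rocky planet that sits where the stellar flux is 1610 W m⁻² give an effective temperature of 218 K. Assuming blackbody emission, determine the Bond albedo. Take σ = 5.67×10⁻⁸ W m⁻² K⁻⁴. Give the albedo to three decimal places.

Rearranging the radiative balance, α = 1 − 4σT⁴/S.
4σT⁴ = 4·5.67×10⁻⁸·(218)⁴ = 512.2 W m⁻².
1−α = 512.2/1610 = 0.3182, so α = 0.6818.

0.682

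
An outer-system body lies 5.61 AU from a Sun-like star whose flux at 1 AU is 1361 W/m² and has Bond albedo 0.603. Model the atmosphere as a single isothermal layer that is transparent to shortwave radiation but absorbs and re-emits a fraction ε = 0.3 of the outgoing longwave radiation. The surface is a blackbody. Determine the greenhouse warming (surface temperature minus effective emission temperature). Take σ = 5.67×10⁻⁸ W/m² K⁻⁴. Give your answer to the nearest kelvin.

Irradiance scales as 1/d², so S = 1361 W/m² × (1/5.61)² = 43.24 W/m².
Effective emission temperature (TOA balance): σT_e⁴ = S(1−α)/4 = 4.292 W/m² → T_e = 93.28 K.
The surface balance (absorbed SW + ε·downward IR = σT_s⁴) with T_a⁴ = T_s⁴/2 reduces to T_s = T_e·[2/(2−ε)]^¼ = 97.14 K.
Greenhouse warming: T_s − T_e = 3.868 K.

4 kelvin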